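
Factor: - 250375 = -5^3*2003^1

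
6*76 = 456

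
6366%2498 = 1370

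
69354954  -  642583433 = -573228479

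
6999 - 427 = 6572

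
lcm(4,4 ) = 4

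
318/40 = 159/20  =  7.95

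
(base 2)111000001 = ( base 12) 315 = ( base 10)449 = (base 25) ho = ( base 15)1ee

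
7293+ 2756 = 10049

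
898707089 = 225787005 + 672920084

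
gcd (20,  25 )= 5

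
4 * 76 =304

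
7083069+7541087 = 14624156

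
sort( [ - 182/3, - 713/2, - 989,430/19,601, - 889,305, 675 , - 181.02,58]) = [ -989, - 889 , - 713/2, - 181.02, - 182/3, 430/19,58, 305,601,  675]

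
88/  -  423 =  - 88/423  =  - 0.21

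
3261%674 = 565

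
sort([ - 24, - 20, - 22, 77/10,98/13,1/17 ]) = [-24,  -  22,-20, 1/17,98/13,77/10 ] 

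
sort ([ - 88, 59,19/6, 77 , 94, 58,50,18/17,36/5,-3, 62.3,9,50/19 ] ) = [ - 88, - 3,18/17, 50/19,19/6 , 36/5,9,  50, 58,59,62.3,77, 94]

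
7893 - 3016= 4877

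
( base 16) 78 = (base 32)3o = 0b1111000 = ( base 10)120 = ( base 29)44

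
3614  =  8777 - 5163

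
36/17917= 36/17917  =  0.00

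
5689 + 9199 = 14888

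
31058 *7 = 217406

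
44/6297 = 44/6297 = 0.01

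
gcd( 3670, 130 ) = 10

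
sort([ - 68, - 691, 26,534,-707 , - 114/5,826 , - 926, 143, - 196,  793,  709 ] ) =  [ - 926, - 707, -691, - 196, - 68 ,-114/5, 26,  143, 534, 709,  793, 826 ] 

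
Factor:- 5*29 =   -  5^1*29^1 = -145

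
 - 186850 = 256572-443422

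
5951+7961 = 13912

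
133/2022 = 133/2022 = 0.07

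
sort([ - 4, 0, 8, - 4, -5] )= [-5, - 4,-4, 0,8]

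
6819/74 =6819/74=92.15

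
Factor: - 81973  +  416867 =2^1 *7^1*19^1*1259^1=334894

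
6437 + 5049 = 11486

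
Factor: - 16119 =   -  3^4*199^1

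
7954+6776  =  14730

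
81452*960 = 78193920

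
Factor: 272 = 2^4*17^1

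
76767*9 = 690903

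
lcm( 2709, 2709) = 2709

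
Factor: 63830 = 2^1*5^1*13^1 * 491^1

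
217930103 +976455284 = 1194385387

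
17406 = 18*967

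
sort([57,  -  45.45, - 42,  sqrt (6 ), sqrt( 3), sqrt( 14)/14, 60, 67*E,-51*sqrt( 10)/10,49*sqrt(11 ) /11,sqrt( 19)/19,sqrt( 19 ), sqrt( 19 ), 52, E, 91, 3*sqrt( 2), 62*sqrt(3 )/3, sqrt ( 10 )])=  [ - 45.45 , - 42, - 51*sqrt( 10 ) /10,sqrt(  19)/19, sqrt( 14)/14,  sqrt(3), sqrt(6), E, sqrt( 10), 3*sqrt( 2 ),  sqrt (19), sqrt( 19),49 * sqrt( 11)/11  ,  62*sqrt( 3 ) /3,52,57,60, 91, 67*E]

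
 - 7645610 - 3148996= - 10794606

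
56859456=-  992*( - 57318 )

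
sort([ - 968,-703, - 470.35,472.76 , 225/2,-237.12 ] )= [-968 , - 703, - 470.35, - 237.12, 225/2,472.76 ]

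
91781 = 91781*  1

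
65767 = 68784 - 3017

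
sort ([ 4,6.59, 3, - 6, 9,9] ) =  [  -  6 , 3 , 4, 6.59,9,9 ]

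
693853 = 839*827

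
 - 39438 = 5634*( - 7)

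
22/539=2/49 = 0.04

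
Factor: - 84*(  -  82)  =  6888=2^3*3^1 * 7^1*41^1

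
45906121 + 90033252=135939373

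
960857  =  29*33133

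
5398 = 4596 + 802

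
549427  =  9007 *61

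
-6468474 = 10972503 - 17440977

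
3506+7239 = 10745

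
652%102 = 40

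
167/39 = 167/39 = 4.28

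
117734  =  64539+53195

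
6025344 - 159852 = 5865492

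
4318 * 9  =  38862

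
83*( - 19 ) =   -  1577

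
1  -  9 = -8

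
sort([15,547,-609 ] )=[ - 609, 15  ,  547]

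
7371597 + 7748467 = 15120064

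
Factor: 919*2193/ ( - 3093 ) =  - 17^1*  43^1*919^1*1031^ ( - 1) = - 671789/1031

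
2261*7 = 15827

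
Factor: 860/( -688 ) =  - 2^( - 2)*5^1=- 5/4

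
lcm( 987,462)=21714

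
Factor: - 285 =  -3^1*5^1*19^1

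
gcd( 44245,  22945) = 5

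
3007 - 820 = 2187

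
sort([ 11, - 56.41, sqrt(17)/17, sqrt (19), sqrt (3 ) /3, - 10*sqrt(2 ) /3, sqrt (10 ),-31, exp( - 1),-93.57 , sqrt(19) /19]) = [ - 93.57, - 56.41, - 31, - 10 * sqrt( 2 )/3,sqrt( 19 ) /19, sqrt( 17 ) /17, exp(-1 ),  sqrt(3 ) /3,  sqrt(10 ),sqrt(19), 11]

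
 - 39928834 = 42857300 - 82786134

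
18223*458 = 8346134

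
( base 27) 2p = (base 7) 142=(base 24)37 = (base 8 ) 117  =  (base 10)79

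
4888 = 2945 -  - 1943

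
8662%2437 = 1351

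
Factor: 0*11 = 0 = 0^1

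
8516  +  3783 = 12299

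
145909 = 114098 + 31811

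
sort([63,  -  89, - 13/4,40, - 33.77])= [ -89, - 33.77 ,-13/4, 40,63]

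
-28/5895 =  - 1+5867/5895  =  - 0.00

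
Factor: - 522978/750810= -5^(  -  1)*29^(-1)*101^1 = - 101/145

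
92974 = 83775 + 9199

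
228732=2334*98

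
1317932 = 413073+904859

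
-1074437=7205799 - 8280236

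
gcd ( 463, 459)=1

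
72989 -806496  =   -733507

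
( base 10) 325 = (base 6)1301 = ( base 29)B6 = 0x145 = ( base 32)a5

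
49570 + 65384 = 114954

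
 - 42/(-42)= 1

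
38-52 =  - 14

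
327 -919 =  - 592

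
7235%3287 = 661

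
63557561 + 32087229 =95644790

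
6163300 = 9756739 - 3593439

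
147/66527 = 147/66527 = 0.00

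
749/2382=749/2382 = 0.31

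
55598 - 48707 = 6891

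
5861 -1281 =4580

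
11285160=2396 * 4710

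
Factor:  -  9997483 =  - 9997483^1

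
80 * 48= 3840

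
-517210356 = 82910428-600120784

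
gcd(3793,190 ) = 1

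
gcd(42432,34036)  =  4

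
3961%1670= 621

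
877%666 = 211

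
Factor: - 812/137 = -2^2*7^1*29^1*137^( - 1)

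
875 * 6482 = 5671750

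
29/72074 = 29/72074=0.00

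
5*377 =1885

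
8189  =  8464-275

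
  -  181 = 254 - 435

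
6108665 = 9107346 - 2998681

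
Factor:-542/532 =- 271/266= - 2^( - 1) * 7^( - 1)*19^( - 1)*271^1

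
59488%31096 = 28392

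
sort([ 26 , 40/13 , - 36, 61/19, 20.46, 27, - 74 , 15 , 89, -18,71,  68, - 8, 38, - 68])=[  -  74, - 68, - 36, - 18,- 8, 40/13,  61/19,15, 20.46,  26,27, 38,  68 , 71,  89] 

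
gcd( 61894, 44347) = 1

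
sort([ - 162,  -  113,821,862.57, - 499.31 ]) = [ - 499.31,-162, - 113, 821,862.57]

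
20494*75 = 1537050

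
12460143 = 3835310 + 8624833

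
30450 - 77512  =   - 47062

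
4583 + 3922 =8505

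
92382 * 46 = 4249572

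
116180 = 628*185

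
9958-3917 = 6041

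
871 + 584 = 1455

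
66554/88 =33277/44 = 756.30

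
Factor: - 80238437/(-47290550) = 2^(-1 )*5^( - 2)*149^1*538513^1*945811^( - 1)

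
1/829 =1/829 = 0.00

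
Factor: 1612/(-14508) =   -  3^(-2) = - 1/9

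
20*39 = 780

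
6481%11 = 2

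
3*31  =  93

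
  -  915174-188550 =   -  1103724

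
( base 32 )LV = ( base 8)1277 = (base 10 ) 703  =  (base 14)383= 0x2BF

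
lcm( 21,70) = 210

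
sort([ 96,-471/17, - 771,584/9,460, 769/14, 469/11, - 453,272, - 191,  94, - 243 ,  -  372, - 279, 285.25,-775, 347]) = [ - 775, - 771, - 453, - 372, - 279, - 243, - 191, - 471/17, 469/11, 769/14 , 584/9,94, 96,  272, 285.25,347, 460]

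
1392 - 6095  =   - 4703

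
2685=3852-1167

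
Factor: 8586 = 2^1*3^4*53^1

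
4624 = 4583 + 41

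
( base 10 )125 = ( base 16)7D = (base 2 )1111101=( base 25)50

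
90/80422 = 45/40211 = 0.00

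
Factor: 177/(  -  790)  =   - 2^( - 1)*3^1*5^( - 1)*59^1*79^(  -  1 ) 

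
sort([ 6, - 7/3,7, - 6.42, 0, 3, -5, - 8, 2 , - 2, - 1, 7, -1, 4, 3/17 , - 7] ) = [-8,- 7, - 6.42, - 5, - 7/3, - 2, - 1, - 1, 0, 3/17, 2, 3, 4,6,  7,7]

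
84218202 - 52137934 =32080268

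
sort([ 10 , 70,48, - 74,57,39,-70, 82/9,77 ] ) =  [- 74, - 70,82/9,  10, 39,48,57,70 , 77]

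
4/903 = 4/903  =  0.00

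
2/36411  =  2/36411 = 0.00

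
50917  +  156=51073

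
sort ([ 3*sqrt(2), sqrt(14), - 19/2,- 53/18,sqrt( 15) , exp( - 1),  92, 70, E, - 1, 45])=[ - 19/2, - 53/18, - 1, exp(- 1 ),E, sqrt ( 14), sqrt( 15 ), 3*sqrt( 2 ), 45, 70, 92] 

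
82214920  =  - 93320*( - 881 ) 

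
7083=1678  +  5405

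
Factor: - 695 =-5^1* 139^1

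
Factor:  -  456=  - 2^3 * 3^1*19^1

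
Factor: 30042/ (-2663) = -2^1 * 3^2 * 1669^1*2663^( - 1) 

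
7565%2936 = 1693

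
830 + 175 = 1005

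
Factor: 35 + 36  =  71 = 71^1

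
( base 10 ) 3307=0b110011101011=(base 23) 65i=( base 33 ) 317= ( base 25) 577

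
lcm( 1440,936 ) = 18720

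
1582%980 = 602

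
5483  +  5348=10831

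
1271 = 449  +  822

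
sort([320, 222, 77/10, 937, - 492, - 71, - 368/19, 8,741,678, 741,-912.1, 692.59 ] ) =[ - 912.1, - 492, - 71,- 368/19, 77/10, 8, 222, 320,678, 692.59, 741, 741, 937]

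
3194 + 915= 4109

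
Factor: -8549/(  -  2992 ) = 2^(-4 )*11^(-1)*17^( - 1 )*83^1*103^1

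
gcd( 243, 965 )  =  1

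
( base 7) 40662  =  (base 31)aam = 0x26d6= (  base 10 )9942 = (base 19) 18a5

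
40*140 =5600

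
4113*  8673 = 35672049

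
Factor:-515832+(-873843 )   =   - 3^1*5^2*7^1*2647^1 = -  1389675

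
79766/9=79766/9 = 8862.89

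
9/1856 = 9/1856= 0.00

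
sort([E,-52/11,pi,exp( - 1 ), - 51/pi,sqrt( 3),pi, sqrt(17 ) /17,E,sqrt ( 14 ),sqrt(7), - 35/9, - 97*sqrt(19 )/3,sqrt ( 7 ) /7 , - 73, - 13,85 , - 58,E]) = [ - 97 * sqrt(19) /3, - 73, - 58 , - 51/pi, - 13, - 52/11, - 35/9, sqrt( 17) /17,exp( - 1 ), sqrt(7 ) /7,sqrt( 3 ),sqrt( 7 ), E, E,E , pi,pi, sqrt(14),85]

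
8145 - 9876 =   -  1731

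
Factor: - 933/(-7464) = 2^( - 3) = 1/8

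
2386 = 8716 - 6330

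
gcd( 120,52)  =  4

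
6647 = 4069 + 2578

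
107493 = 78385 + 29108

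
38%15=8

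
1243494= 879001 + 364493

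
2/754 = 1/377 = 0.00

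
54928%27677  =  27251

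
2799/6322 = 2799/6322 = 0.44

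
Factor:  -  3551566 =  - 2^1*1775783^1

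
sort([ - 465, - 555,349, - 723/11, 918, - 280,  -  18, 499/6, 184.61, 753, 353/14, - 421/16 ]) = [- 555, - 465, - 280, - 723/11, - 421/16, - 18,353/14,  499/6, 184.61,349, 753,918] 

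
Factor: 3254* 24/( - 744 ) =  - 2^1 * 31^( - 1)*1627^1 =-3254/31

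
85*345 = 29325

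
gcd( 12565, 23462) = 1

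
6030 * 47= 283410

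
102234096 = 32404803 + 69829293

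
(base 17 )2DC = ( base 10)811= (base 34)nt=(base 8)1453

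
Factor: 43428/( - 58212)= - 3^(  -  2 )*7^( - 1)*47^1 =- 47/63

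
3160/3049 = 3160/3049= 1.04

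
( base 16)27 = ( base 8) 47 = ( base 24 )1f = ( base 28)1B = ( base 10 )39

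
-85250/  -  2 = 42625 + 0/1 = 42625.00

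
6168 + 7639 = 13807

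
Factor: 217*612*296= 39309984 = 2^5*3^2*7^1*17^1*31^1*37^1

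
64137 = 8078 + 56059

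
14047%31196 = 14047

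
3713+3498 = 7211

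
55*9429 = 518595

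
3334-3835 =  - 501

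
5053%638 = 587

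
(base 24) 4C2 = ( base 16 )A22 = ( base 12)1602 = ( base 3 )10120002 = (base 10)2594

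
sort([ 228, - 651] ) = [ - 651,228] 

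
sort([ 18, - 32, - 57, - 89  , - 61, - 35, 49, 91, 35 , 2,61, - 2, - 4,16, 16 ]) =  [ - 89, - 61, - 57, - 35,- 32, - 4, - 2, 2, 16, 16,18, 35, 49 , 61, 91 ]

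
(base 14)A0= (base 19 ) 77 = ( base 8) 214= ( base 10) 140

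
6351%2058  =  177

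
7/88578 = 1/12654 = 0.00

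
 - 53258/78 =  - 683  +  8/39 = - 682.79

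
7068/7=1009+5/7 = 1009.71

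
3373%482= 481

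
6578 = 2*3289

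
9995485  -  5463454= 4532031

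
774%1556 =774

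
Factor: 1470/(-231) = -2^1*5^1*7^1*11^( - 1) = - 70/11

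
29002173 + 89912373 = 118914546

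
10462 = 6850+3612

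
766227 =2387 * 321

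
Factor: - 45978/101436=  - 2^(-1 )*97^1*107^ ( - 1 )=- 97/214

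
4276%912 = 628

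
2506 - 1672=834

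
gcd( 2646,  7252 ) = 98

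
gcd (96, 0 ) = 96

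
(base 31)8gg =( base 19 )13db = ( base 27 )B6J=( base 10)8200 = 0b10000000001000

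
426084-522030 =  - 95946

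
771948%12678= 11268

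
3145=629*5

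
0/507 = 0 = 0.00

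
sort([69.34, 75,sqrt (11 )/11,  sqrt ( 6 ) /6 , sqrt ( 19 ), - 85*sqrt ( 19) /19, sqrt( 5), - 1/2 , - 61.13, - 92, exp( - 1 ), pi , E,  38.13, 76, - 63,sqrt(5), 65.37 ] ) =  [-92, - 63, - 61.13, - 85*sqrt(19 ) /19, - 1/2, sqrt( 11)/11,exp( - 1), sqrt( 6 ) /6, sqrt(5), sqrt (5),E,pi , sqrt(19), 38.13, 65.37,69.34, 75, 76] 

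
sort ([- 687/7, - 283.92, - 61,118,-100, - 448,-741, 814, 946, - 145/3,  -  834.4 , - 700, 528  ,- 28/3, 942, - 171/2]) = [ - 834.4 , - 741, - 700, - 448, - 283.92,-100,  -  687/7,  -  171/2, - 61, - 145/3, - 28/3,  118, 528,814, 942,946]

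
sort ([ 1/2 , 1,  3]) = [ 1/2,  1,3 ] 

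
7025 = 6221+804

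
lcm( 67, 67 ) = 67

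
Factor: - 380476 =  -2^2*73^1*1303^1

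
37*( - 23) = - 851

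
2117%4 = 1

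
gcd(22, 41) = 1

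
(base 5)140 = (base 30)1f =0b101101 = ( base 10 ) 45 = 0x2D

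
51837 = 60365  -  8528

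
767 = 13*59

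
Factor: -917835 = -3^1 * 5^1*43^1*1423^1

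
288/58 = 144/29 = 4.97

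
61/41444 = 61/41444 = 0.00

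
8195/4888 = 1 + 3307/4888 = 1.68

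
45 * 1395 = 62775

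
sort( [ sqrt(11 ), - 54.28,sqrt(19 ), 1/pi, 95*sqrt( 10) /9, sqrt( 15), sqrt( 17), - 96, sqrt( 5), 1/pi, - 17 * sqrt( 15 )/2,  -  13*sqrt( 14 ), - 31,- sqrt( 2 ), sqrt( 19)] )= [-96, - 54.28, - 13*sqrt( 14 ), - 17 * sqrt( 15 )/2, - 31, - sqrt(2 ),1/pi, 1/pi, sqrt(5),sqrt( 11 ),sqrt ( 15 ), sqrt(17),  sqrt ( 19), sqrt(19 ), 95*sqrt( 10 )/9 ]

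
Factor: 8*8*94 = 6016 = 2^7 * 47^1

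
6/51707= 6/51707 =0.00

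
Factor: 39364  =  2^2*13^1*757^1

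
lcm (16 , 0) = 0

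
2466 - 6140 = -3674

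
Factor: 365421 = 3^1*7^1 *17401^1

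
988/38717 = 988/38717 = 0.03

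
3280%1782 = 1498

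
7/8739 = 7/8739 =0.00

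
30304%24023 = 6281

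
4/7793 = 4/7793 = 0.00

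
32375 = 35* 925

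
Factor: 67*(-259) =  -7^1*37^1*  67^1 =-17353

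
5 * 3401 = 17005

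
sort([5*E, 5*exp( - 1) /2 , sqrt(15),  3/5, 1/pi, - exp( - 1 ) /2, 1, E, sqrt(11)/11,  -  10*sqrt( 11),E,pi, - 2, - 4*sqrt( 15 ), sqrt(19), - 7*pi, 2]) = [-10*sqrt(11 ), - 7*pi,-4*sqrt (15), - 2, - exp( - 1 )/2, sqrt(11)/11, 1/pi, 3/5,5*exp ( - 1 )/2,1, 2  ,  E, E,pi, sqrt ( 15),sqrt( 19 ), 5 * E ] 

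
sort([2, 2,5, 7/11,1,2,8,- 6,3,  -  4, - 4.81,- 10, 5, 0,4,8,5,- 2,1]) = [ - 10, - 6,-4.81,- 4, - 2 , 0,7/11, 1,1,2,2, 2,3,4,5 , 5,5,8, 8 ]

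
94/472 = 47/236 = 0.20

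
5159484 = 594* 8686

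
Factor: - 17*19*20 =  - 6460 = - 2^2 * 5^1*17^1*19^1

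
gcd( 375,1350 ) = 75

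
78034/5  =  15606 + 4/5  =  15606.80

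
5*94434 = 472170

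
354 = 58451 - 58097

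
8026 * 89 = 714314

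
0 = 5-5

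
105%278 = 105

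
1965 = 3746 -1781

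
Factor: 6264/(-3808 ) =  - 783/476 = - 2^( - 2)*3^3*7^ (- 1)*17^(-1)*29^1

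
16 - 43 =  - 27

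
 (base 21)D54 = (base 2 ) 1011011010010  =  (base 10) 5842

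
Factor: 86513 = 7^1*17^1*727^1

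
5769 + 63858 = 69627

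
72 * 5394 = 388368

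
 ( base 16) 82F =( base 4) 200233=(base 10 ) 2095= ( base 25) 38k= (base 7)6052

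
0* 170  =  0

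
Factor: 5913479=11^1*13^2*3181^1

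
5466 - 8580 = -3114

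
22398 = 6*3733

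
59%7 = 3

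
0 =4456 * 0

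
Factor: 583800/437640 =5^1*139^1*521^ (-1) = 695/521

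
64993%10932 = 10333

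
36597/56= 36597/56 = 653.52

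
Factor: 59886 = 2^1 * 3^3*1109^1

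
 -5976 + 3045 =-2931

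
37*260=9620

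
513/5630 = 513/5630= 0.09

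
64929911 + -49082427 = 15847484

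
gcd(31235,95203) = 1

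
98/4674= 49/2337 = 0.02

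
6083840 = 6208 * 980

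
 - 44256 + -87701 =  - 131957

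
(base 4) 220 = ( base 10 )40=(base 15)2A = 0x28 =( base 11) 37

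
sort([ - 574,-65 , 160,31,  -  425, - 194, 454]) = [ - 574 , - 425, - 194 , - 65, 31, 160, 454 ] 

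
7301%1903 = 1592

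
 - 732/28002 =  - 122/4667 = - 0.03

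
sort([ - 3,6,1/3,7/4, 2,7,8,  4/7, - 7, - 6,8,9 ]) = [ - 7,- 6, - 3, 1/3,4/7,  7/4,2, 6,7,8, 8,  9 ] 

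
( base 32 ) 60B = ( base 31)6CH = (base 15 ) 1c55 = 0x180b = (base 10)6155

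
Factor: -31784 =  - 2^3*29^1*137^1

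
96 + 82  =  178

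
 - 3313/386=-3313/386 = - 8.58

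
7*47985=335895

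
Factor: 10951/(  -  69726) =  - 2^( - 1) * 3^( - 1)*47^1*233^1*11621^(  -  1)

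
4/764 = 1/191 = 0.01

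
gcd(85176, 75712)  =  9464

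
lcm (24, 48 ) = 48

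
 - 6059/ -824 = 7 +291/824 = 7.35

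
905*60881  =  55097305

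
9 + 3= 12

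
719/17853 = 719/17853 = 0.04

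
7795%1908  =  163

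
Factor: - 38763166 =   -  2^1*13^1*179^1*8329^1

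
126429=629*201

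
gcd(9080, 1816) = 1816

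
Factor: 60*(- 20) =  - 2^4*3^1*5^2 = -1200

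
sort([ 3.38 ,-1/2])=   [ - 1/2, 3.38 ]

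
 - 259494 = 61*(  -  4254 ) 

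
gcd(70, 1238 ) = 2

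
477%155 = 12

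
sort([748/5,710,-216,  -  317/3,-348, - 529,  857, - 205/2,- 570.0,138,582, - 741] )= [ - 741,-570.0,-529, - 348, -216,-317/3,- 205/2,138,748/5,582, 710,857]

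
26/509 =26/509 = 0.05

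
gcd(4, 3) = 1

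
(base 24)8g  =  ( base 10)208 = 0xD0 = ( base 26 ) 80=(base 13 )130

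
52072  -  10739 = 41333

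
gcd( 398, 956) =2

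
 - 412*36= - 14832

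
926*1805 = 1671430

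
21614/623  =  34 + 432/623=34.69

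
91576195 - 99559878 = -7983683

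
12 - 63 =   -  51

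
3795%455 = 155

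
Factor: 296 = 2^3 * 37^1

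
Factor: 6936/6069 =2^3*  7^( - 1 )= 8/7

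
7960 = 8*995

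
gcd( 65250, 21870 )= 90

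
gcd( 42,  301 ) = 7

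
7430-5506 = 1924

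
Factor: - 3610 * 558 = -2^2*3^2 * 5^1*19^2 * 31^1 = - 2014380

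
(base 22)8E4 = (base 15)138e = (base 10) 4184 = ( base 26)64o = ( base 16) 1058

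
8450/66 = 128 + 1/33 = 128.03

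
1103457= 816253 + 287204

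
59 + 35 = 94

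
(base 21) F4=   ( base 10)319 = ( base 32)9v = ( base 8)477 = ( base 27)BM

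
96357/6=16059 + 1/2 = 16059.50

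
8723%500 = 223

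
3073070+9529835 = 12602905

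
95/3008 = 95/3008 = 0.03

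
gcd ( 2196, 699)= 3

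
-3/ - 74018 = 3/74018 = 0.00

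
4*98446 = 393784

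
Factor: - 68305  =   - 5^1* 19^1* 719^1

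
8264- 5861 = 2403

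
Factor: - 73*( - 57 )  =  3^1*19^1*73^1=4161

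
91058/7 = 91058/7 =13008.29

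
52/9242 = 26/4621=0.01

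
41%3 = 2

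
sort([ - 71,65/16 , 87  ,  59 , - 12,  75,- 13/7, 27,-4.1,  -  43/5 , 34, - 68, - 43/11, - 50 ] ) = [ - 71,-68, - 50,-12 , - 43/5, - 4.1, - 43/11,- 13/7,65/16 , 27, 34,59,  75,  87 ]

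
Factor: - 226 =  - 2^1 * 113^1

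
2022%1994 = 28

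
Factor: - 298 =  - 2^1*149^1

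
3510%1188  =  1134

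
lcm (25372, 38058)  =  76116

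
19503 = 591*33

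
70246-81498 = - 11252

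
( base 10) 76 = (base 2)1001100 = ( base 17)48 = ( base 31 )2E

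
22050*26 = 573300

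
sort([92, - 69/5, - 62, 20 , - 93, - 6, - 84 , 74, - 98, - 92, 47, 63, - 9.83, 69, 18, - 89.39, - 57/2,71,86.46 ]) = [ - 98, - 93, - 92, - 89.39, - 84, - 62 , - 57/2,-69/5 , - 9.83, - 6, 18,20,47,63,69,  71,74 , 86.46, 92]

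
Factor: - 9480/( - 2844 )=2^1*3^( - 1 ) * 5^1 = 10/3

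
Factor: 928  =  2^5 * 29^1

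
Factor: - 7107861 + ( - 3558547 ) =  - 10666408 = - 2^3*43^1*101^1*307^1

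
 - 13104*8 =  - 104832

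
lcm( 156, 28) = 1092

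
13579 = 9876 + 3703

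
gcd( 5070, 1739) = 1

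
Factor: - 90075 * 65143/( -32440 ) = 2^(  -  3)*3^1*5^1*13^1 * 811^( -1)*1201^1 * 5011^1  =  1173551145/6488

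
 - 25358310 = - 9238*2745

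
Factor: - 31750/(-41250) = 127/165 = 3^( - 1 )*5^( - 1 ) * 11^ ( - 1 )*127^1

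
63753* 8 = 510024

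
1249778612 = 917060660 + 332717952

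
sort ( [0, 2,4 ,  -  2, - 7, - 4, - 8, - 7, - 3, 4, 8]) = [ - 8, - 7,  -  7, - 4, - 3,-2,0,2 , 4, 4,  8 ] 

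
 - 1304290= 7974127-9278417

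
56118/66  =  850+3/11 = 850.27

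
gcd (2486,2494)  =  2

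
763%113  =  85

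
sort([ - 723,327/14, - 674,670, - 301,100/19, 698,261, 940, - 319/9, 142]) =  [ - 723, - 674,-301, - 319/9, 100/19, 327/14, 142,  261, 670 , 698, 940]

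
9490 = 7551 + 1939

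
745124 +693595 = 1438719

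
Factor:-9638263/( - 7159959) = 3^( - 2 ) * 19^1*  73^1 * 6949^1*795551^( - 1) 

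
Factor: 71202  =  2^1* 3^1*11867^1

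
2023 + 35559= 37582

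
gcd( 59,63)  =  1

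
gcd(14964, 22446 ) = 7482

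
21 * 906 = 19026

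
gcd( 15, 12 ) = 3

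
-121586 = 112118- 233704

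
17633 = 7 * 2519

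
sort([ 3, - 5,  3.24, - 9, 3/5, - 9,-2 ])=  [- 9, - 9, - 5,  -  2 , 3/5, 3,  3.24 ] 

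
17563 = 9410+8153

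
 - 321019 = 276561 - 597580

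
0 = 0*5973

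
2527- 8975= - 6448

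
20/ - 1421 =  - 1 + 1401/1421 = -  0.01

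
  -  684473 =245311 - 929784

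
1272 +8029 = 9301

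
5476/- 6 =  - 2738/3 = -  912.67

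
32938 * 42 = 1383396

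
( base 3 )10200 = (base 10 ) 99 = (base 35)2t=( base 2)1100011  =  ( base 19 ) 54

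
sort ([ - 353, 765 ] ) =[ - 353,765] 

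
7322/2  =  3661 =3661.00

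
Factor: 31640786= 2^1 * 15820393^1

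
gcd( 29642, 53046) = 2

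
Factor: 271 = 271^1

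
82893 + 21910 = 104803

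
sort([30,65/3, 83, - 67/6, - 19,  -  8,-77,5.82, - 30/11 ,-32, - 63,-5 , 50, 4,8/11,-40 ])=[ - 77,-63, - 40, - 32, - 19 , - 67/6, - 8, - 5, - 30/11,8/11,4 , 5.82, 65/3,  30 , 50,83 ]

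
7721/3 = 2573  +  2/3=   2573.67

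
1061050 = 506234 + 554816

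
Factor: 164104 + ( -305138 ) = -2^1 * 151^1 *467^1 = - 141034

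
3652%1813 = 26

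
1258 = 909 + 349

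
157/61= 2 + 35/61=2.57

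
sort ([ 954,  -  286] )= [ - 286, 954] 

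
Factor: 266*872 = 2^4*7^1*19^1 * 109^1  =  231952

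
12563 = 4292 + 8271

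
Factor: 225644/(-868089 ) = -2^2*3^( - 1 )*19^1*23^( - 2 ) * 547^( - 1)*2969^1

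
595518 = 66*9023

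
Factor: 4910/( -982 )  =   - 5   =  - 5^1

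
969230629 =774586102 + 194644527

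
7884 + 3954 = 11838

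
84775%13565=3385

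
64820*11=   713020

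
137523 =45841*3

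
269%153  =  116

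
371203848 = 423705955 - 52502107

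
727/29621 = 727/29621=0.02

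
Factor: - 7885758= - 2^1 *3^1*587^1*2239^1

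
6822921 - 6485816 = 337105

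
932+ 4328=5260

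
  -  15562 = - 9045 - 6517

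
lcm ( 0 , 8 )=0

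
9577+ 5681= 15258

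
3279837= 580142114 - 576862277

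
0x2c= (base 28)1G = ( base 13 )35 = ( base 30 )1E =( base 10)44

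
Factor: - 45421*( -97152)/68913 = 1470913664/22971 = 2^7*3^( - 1) * 11^1*13^(  -  1)*19^( - 1 ) *23^1 * 31^( - 1 ) *53^1*857^1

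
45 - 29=16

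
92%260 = 92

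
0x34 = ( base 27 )1p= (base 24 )24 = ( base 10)52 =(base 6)124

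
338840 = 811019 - 472179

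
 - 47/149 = - 47/149 = -0.32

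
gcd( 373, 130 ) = 1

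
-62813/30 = -62813/30= - 2093.77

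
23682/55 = 23682/55  =  430.58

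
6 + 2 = 8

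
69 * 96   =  6624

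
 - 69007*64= -4416448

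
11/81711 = 11/81711 = 0.00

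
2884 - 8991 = - 6107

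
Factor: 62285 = 5^1*12457^1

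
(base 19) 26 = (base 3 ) 1122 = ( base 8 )54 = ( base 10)44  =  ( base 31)1d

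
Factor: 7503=3^1*41^1*61^1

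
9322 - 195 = 9127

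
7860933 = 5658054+2202879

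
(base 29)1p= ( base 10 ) 54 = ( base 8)66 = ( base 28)1Q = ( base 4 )312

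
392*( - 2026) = - 794192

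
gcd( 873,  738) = 9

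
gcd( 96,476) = 4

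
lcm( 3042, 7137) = 185562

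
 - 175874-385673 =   -  561547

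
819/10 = 81 + 9/10  =  81.90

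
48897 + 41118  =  90015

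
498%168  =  162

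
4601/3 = 1533 + 2/3 = 1533.67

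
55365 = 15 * 3691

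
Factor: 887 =887^1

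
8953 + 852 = 9805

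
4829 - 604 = 4225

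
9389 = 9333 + 56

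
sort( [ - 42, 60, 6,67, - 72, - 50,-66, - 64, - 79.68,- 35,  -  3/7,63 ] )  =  [ - 79.68, - 72, - 66, - 64, - 50, - 42, -35, - 3/7,6,60, 63, 67]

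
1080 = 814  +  266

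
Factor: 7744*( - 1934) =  - 2^7*11^2*967^1 = - 14976896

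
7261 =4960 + 2301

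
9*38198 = 343782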